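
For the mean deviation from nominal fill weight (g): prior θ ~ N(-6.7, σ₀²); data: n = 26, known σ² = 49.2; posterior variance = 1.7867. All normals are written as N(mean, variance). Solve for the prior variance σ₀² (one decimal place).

σ₀² = 32.0

Posterior precision equals prior precision plus data precision: 1/σ_n² = 1/σ₀² + n/σ².
So 1/σ₀² = 1/1.7867 − 26/49.2 = 0.559691 − 0.528455 = 0.031236.
Hence σ₀² = 1/0.031236 ≈ 32.0.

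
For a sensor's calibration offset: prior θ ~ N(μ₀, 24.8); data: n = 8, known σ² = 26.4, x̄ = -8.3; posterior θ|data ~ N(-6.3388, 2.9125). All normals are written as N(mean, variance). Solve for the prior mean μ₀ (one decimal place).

The posterior mean is a precision-weighted average: μ_n = (τ₀μ₀ + τ_data·x̄)/(τ₀+τ_data), with τ₀=1/σ₀² and τ_data=n/σ².
Here τ₀ = 1/24.8 = 0.040323 and τ_data = 8/26.4 = 0.303030, so τ_n = 0.343353.
Rearranging for μ₀: μ₀ = (μ_n·τ_n − τ_data·x̄)/τ₀ = (-6.3388·0.343353 − 0.303030·-8.3) / 0.040323 = 0.338703/0.040323 ≈ 8.4.

μ₀ = 8.4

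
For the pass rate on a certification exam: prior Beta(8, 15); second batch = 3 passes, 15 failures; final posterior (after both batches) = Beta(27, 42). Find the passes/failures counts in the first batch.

16 passes and 12 failures

Because Beta–binomial updating is additive in the counts, the combined data contributed (α_post−α_prior, β_post−β_prior) successes and failures.
Total across both batches: 27−8=19 passes, 42−15=27 failures.
Subtract the second batch: 19−3=16 passes and 27−15=12 failures.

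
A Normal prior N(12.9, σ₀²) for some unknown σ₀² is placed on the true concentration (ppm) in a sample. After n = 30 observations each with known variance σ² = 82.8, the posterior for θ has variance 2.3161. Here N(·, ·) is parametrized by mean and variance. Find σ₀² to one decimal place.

For the Normal–Normal model with known σ², precisions add: τ_n = τ₀ + n/σ².
So 1/σ₀² = 1/2.3161 − 30/82.8 = 0.431760 − 0.362319 = 0.069441.
Hence σ₀² = 1/0.069441 ≈ 14.4.

σ₀² = 14.4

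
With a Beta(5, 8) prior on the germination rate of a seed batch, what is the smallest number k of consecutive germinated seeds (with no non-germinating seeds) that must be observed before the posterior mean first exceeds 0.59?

k = 7

After k germinated seeds and 0 non-germinating seeds the posterior is Beta(5+k, 8), with mean (5+k)/(5+8+k).
Set (5+k)/(13+k) > 0.59 and solve: k > (0.59·13 − 5)/(1 − 0.59) = 6.512.
The smallest integer exceeding 6.512 is 7, and checking k=7: (12)/(20) = 0.6000 > 0.59.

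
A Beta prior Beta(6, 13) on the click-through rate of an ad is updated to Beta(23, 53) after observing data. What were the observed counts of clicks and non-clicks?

Beta is conjugate to the binomial likelihood: posterior = Beta(α+s, β+f).
So s = 23 − 6 = 17 and f = 53 − 13 = 40.

17 clicks and 40 non-clicks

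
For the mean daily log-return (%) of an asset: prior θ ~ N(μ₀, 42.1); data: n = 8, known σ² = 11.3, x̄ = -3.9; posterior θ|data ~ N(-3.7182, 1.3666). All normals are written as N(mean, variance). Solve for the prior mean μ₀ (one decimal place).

μ₀ = 1.7

With known observation variance, the Normal–Normal posterior has precision τ_n = τ₀ + n/σ² and mean μ_n = (τ₀μ₀ + (n/σ²)x̄)/τ_n.
Here τ₀ = 1/42.1 = 0.023753 and τ_data = 8/11.3 = 0.707965, so τ_n = 0.731718.
Rearranging for μ₀: μ₀ = (μ_n·τ_n − τ_data·x̄)/τ₀ = (-3.7182·0.731718 − 0.707965·-3.9) / 0.023753 = 0.040390/0.023753 ≈ 1.7.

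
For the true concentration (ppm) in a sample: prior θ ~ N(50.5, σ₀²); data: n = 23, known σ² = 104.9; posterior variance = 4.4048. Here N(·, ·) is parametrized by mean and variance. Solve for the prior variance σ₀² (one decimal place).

σ₀² = 128.7

For the Normal–Normal model with known σ², precisions add: τ_n = τ₀ + n/σ².
So 1/σ₀² = 1/4.4048 − 23/104.9 = 0.227025 − 0.219256 = 0.007769.
Hence σ₀² = 1/0.007769 ≈ 128.7.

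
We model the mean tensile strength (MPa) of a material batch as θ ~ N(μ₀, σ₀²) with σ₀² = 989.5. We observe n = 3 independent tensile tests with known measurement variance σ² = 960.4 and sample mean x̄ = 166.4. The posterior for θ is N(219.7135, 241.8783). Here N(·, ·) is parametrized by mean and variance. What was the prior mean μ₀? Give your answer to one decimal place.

The posterior mean is a precision-weighted average: μ_n = (τ₀μ₀ + τ_data·x̄)/(τ₀+τ_data), with τ₀=1/σ₀² and τ_data=n/σ².
Here τ₀ = 1/989.5 = 0.001011 and τ_data = 3/960.4 = 0.003124, so τ_n = 0.004135.
Rearranging for μ₀: μ₀ = (μ_n·τ_n − τ_data·x̄)/τ₀ = (219.7135·0.004135 − 0.003124·166.4) / 0.001011 = 0.388682/0.001011 ≈ 384.5.

μ₀ = 384.5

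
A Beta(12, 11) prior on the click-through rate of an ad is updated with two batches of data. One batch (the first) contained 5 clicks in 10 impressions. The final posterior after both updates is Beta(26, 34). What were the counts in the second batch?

Sequential conjugate updates are equivalent to a single update on the pooled data, so total successes = posterior α − prior α and total failures = posterior β − prior β.
Total across both batches: 26−12=14 clicks, 34−11=23 non-clicks.
Subtract the first batch: 14−5=9 clicks and 23−5=18 non-clicks.

9 clicks and 18 non-clicks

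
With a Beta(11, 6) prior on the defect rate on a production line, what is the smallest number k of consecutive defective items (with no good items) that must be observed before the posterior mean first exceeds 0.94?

After k defective items and 0 good items the posterior is Beta(11+k, 6), with mean (11+k)/(11+6+k).
Set (11+k)/(17+k) > 0.94 and solve: k > (0.94·17 − 11)/(1 − 0.94) = 83.000.
The smallest integer exceeding 83.000 is 84.

k = 84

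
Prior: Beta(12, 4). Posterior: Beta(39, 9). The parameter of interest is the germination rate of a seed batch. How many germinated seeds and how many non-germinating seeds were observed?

A Beta(α, β) prior with s successes and f failures in binomial data gives a Beta(α+s, β+f) posterior.
Match parameters: s=39−12=27, f=9−4=5.

27 germinated seeds and 5 non-germinating seeds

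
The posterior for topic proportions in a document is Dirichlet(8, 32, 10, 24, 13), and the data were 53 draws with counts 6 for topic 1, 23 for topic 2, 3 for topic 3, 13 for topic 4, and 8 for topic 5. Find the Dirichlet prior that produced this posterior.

For a Dirichlet(α) prior with multinomial counts c, the posterior is Dirichlet(α + c) componentwise.
Subtract each count from the matching posterior parameter: 8−6=2, 32−23=9, 10−3=7, 24−13=11, 13−8=5.

Dirichlet(2, 9, 7, 11, 5)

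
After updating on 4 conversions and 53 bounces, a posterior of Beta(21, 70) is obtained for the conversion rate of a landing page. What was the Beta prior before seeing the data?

A Beta(α, β) prior with s successes and f failures in binomial data gives a Beta(α+s, β+f) posterior.
So α = 21 − 4 = 17 and β = 70 − 53 = 17.

Beta(17, 17)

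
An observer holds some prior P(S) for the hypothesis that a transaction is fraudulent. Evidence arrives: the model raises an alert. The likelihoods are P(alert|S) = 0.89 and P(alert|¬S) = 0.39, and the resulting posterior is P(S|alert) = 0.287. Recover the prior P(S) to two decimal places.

P(S) = 0.15

In odds form, posterior odds = prior odds × likelihood ratio, so prior odds = posterior odds ÷ LR.
Posterior odds = 0.287/(1−0.287) = 0.4025. LR = 0.89/0.39 = 2.2821.
Prior odds = 0.4025/2.2821 = 0.1764, so P(S) = 0.1764/(1+0.1764) ≈ 0.15.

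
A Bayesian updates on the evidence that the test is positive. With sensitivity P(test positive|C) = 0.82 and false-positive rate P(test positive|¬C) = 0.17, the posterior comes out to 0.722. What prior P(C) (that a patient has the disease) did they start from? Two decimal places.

In odds form, posterior odds = prior odds × likelihood ratio, so prior odds = posterior odds ÷ LR.
Posterior odds = 0.722/(1−0.722) = 2.5971. LR = 0.82/0.17 = 4.8235.
Prior odds = 2.5971/4.8235 = 0.5384, so P(C) = 0.5384/(1+0.5384) ≈ 0.35.

P(C) = 0.35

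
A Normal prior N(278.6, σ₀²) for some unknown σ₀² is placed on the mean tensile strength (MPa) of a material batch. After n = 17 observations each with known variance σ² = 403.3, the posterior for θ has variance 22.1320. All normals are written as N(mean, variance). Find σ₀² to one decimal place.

Posterior precision equals prior precision plus data precision: 1/σ_n² = 1/σ₀² + n/σ².
So 1/σ₀² = 1/22.1320 − 17/403.3 = 0.045183 − 0.042152 = 0.003031.
Hence σ₀² = 1/0.003031 ≈ 329.9.

σ₀² = 329.9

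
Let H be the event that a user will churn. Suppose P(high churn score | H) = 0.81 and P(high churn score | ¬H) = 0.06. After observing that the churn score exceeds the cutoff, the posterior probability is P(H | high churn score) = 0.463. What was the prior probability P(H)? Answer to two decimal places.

In odds form, posterior odds = prior odds × likelihood ratio, so prior odds = posterior odds ÷ LR.
Posterior odds = 0.463/(1−0.463) = 0.8622. LR = 0.81/0.06 = 13.5000.
Prior odds = 0.8622/13.5000 = 0.0639, so P(H) = 0.0639/(1+0.0639) ≈ 0.06.

P(H) = 0.06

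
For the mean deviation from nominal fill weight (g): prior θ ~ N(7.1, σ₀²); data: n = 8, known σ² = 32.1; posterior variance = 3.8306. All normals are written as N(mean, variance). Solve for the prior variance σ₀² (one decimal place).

σ₀² = 84.5

Posterior precision equals prior precision plus data precision: 1/σ_n² = 1/σ₀² + n/σ².
So 1/σ₀² = 1/3.8306 − 8/32.1 = 0.261056 − 0.249221 = 0.011835.
Hence σ₀² = 1/0.011835 ≈ 84.5.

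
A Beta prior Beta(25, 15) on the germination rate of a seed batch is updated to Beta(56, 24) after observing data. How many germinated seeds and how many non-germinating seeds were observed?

31 germinated seeds and 9 non-germinating seeds

A Beta(a, b) prior with s successes and f failures in binomial data gives a Beta(a+s, b+f) posterior.
So s = 56 − 25 = 31 and f = 24 − 15 = 9.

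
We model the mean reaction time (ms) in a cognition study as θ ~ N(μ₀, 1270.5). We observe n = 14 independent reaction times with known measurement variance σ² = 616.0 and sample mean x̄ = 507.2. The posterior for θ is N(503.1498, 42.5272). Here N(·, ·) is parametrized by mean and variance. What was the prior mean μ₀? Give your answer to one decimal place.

μ₀ = 386.2

With known observation variance, the Normal–Normal posterior has precision τ_n = τ₀ + n/σ² and mean μ_n = (τ₀μ₀ + (n/σ²)x̄)/τ_n.
Here τ₀ = 1/1270.5 = 0.000787 and τ_data = 14/616.0 = 0.022727, so τ_n = 0.023514.
Rearranging for μ₀: μ₀ = (μ_n·τ_n − τ_data·x̄)/τ₀ = (503.1498·0.023514 − 0.022727·507.2) / 0.000787 = 0.303930/0.000787 ≈ 386.2.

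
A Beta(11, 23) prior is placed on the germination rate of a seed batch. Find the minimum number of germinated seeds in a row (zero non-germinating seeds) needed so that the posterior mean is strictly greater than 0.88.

After k germinated seeds and 0 non-germinating seeds the posterior is Beta(11+k, 23), with mean (11+k)/(11+23+k).
Set (11+k)/(34+k) > 0.88 and solve: k > (0.88·34 − 11)/(1 − 0.88) = 157.667.
The smallest integer exceeding 157.667 is 158, and checking k=158: (169)/(192) = 0.8802 > 0.88.

k = 158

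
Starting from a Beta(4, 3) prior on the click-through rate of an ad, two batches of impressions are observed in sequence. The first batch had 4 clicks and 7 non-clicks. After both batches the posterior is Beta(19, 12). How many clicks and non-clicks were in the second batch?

11 clicks and 2 non-clicks

Because Beta–binomial updating is additive in the counts, the combined data contributed (α_post−α_prior, β_post−β_prior) successes and failures.
Total across both batches: 19−4=15 clicks, 12−3=9 non-clicks.
Subtract the first batch: 15−4=11 clicks and 9−7=2 non-clicks.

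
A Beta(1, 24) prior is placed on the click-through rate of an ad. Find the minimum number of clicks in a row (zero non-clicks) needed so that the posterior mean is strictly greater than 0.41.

After k clicks and 0 non-clicks the posterior is Beta(1+k, 24), with mean (1+k)/(1+24+k).
Set (1+k)/(25+k) > 0.41 and solve: k > (0.41·25 − 1)/(1 − 0.41) = 15.678.
The smallest integer exceeding 15.678 is 16, and checking k=16: (17)/(41) = 0.4146 > 0.41.

k = 16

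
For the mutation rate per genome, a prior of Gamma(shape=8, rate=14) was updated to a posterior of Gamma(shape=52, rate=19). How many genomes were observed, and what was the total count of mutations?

Gamma–Poisson conjugacy: posterior shape = α + Σxᵢ, posterior rate = β + n.
Matching: Σxᵢ = 52 − 8 = 44 and n = 19 − 14 = 5.

n = 5 genomes with total 44 mutations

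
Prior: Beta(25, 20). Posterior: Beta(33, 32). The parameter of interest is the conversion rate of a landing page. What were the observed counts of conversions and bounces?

8 conversions and 12 bounces

A Beta(α, β) prior with s successes and f failures in binomial data gives a Beta(α+s, β+f) posterior.
So s = 33 − 25 = 8 and f = 32 − 20 = 12.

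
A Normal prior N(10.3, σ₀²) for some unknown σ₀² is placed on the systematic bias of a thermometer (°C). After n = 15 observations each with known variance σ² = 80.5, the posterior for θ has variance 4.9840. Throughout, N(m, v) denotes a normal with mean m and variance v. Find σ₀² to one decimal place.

For the Normal–Normal model with known σ², precisions add: τ_n = τ₀ + n/σ².
So 1/σ₀² = 1/4.9840 − 15/80.5 = 0.200642 − 0.186335 = 0.014307.
Hence σ₀² = 1/0.014307 ≈ 69.9.

σ₀² = 69.9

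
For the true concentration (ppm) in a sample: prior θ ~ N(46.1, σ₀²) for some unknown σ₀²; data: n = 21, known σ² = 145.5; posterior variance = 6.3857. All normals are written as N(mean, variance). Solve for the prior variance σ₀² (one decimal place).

For the Normal–Normal model with known σ², precisions add: τ_n = τ₀ + n/σ².
So 1/σ₀² = 1/6.3857 − 21/145.5 = 0.156600 − 0.144330 = 0.012270.
Hence σ₀² = 1/0.012270 ≈ 81.5.

σ₀² = 81.5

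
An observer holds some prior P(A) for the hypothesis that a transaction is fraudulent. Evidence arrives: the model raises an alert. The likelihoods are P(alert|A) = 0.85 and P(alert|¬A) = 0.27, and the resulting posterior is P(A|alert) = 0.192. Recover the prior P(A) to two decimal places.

In odds form, posterior odds = prior odds × likelihood ratio, so prior odds = posterior odds ÷ LR.
Posterior odds = 0.192/(1−0.192) = 0.2376. LR = 0.85/0.27 = 3.1481.
Prior odds = 0.2376/3.1481 = 0.0755, so P(A) = 0.0755/(1+0.0755) ≈ 0.07.

P(A) = 0.07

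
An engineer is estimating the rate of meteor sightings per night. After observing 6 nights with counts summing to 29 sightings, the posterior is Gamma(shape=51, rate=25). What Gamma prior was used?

Gamma(shape=22, rate=19)

A Gamma(α, β) prior (rate parametrization) on a Poisson rate with n observations summing to S gives posterior Gamma(α+S, β+n).
So α = 51 − 29 = 22 and β = 25 − 6 = 19.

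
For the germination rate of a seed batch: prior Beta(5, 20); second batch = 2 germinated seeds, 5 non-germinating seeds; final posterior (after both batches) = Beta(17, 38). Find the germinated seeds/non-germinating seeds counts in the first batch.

10 germinated seeds and 13 non-germinating seeds

Sequential conjugate updates are equivalent to a single update on the pooled data, so total successes = posterior α − prior α and total failures = posterior β − prior β.
Total across both batches: 17−5=12 germinated seeds, 38−20=18 non-germinating seeds.
Subtract the second batch: 12−2=10 germinated seeds and 18−5=13 non-germinating seeds.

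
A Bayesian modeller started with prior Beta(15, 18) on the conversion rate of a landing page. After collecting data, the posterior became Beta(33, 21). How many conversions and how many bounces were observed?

18 conversions and 3 bounces

Beta is conjugate to the binomial likelihood: posterior = Beta(α+s, β+f).
So s = 33 − 15 = 18 and f = 21 − 18 = 3.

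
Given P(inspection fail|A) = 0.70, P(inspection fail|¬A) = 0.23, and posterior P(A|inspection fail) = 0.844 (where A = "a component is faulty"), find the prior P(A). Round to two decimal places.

Bayes' rule in odds form gives O(A|E) = O(A)·[P(E|A)/P(E|¬A)], hence O(A) = O(A|E)/LR.
Posterior odds = 0.844/(1−0.844) = 5.4103. LR = 0.70/0.23 = 3.0435.
Prior odds = 5.4103/3.0435 = 1.7777, so P(A) = 1.7777/(1+1.7777) ≈ 0.64.

P(A) = 0.64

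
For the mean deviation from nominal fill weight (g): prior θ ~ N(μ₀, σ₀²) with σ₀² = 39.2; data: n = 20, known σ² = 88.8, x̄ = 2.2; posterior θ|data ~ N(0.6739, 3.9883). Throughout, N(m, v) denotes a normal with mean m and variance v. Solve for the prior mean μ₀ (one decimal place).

The posterior mean is a precision-weighted average: μ_n = (τ₀μ₀ + τ_data·x̄)/(τ₀+τ_data), with τ₀=1/σ₀² and τ_data=n/σ².
Here τ₀ = 1/39.2 = 0.025510 and τ_data = 20/88.8 = 0.225225, so τ_n = 0.250735.
Rearranging for μ₀: μ₀ = (μ_n·τ_n − τ_data·x̄)/τ₀ = (0.6739·0.250735 − 0.225225·2.2) / 0.025510 = -0.326525/0.025510 ≈ -12.8.

μ₀ = -12.8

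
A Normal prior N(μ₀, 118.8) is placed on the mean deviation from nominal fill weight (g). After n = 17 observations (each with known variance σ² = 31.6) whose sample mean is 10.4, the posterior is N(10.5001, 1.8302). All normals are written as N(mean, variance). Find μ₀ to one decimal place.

μ₀ = 16.9

With known observation variance, the Normal–Normal posterior has precision τ_n = τ₀ + n/σ² and mean μ_n = (τ₀μ₀ + (n/σ²)x̄)/τ_n.
Here τ₀ = 1/118.8 = 0.008418 and τ_data = 17/31.6 = 0.537975, so τ_n = 0.546393.
Rearranging for μ₀: μ₀ = (μ_n·τ_n − τ_data·x̄)/τ₀ = (10.5001·0.546393 − 0.537975·10.4) / 0.008418 = 0.142241/0.008418 ≈ 16.9.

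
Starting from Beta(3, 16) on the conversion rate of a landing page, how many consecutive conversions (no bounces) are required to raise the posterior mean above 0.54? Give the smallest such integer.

k = 16

After k conversions and 0 bounces the posterior is Beta(3+k, 16), with mean (3+k)/(3+16+k).
Set (3+k)/(19+k) > 0.54 and solve: k > (0.54·19 − 3)/(1 − 0.54) = 15.783.
The smallest integer exceeding 15.783 is 16.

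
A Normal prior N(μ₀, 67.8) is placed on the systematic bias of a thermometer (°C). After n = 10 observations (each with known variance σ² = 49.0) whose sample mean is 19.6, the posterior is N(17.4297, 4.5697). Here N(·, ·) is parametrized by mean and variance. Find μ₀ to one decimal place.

μ₀ = -12.6

With known observation variance, the Normal–Normal posterior has precision τ_n = τ₀ + n/σ² and mean μ_n = (τ₀μ₀ + (n/σ²)x̄)/τ_n.
Here τ₀ = 1/67.8 = 0.014749 and τ_data = 10/49.0 = 0.204082, so τ_n = 0.218831.
Rearranging for μ₀: μ₀ = (μ_n·τ_n − τ_data·x̄)/τ₀ = (17.4297·0.218831 − 0.204082·19.6) / 0.014749 = -0.185849/0.014749 ≈ -12.6.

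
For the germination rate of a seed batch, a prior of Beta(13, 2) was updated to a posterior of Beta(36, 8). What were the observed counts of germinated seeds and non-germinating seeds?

23 germinated seeds and 6 non-germinating seeds

Under Beta–binomial conjugacy the posterior parameters are (α+s, β+f).
Match parameters: s=36−13=23, f=8−2=6.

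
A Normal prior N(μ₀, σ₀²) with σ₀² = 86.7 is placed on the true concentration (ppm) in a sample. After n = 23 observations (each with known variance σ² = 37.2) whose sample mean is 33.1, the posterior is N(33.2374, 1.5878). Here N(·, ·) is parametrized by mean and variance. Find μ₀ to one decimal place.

The posterior mean is a precision-weighted average: μ_n = (τ₀μ₀ + τ_data·x̄)/(τ₀+τ_data), with τ₀=1/σ₀² and τ_data=n/σ².
Here τ₀ = 1/86.7 = 0.011534 and τ_data = 23/37.2 = 0.618280, so τ_n = 0.629814.
Rearranging for μ₀: μ₀ = (μ_n·τ_n − τ_data·x̄)/τ₀ = (33.2374·0.629814 − 0.618280·33.1) / 0.011534 = 0.468312/0.011534 ≈ 40.6.

μ₀ = 40.6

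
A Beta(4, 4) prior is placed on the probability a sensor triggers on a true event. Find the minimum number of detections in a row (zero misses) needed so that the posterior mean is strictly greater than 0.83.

After k detections and 0 misses the posterior is Beta(4+k, 4), with mean (4+k)/(4+4+k).
Set (4+k)/(8+k) > 0.83 and solve: k > (0.83·8 − 4)/(1 − 0.83) = 15.529.
The smallest integer exceeding 15.529 is 16, and checking k=16: (20)/(24) = 0.8333 > 0.83.

k = 16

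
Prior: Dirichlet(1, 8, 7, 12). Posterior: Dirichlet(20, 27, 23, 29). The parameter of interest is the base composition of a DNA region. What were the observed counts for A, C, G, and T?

counts (19, 19, 16, 17)

For a Dirichlet(α) prior with multinomial counts c, the posterior is Dirichlet(α + c) componentwise.
Counts are posterior − prior componentwise: 20−1=19, 27−8=19, 23−7=16, 29−12=17.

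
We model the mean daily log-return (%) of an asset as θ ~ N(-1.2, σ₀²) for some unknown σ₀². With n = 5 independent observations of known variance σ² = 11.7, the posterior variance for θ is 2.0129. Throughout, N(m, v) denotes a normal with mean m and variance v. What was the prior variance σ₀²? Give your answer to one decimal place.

Posterior precision equals prior precision plus data precision: 1/σ_n² = 1/σ₀² + n/σ².
So 1/σ₀² = 1/2.0129 − 5/11.7 = 0.496796 − 0.427350 = 0.069446.
Hence σ₀² = 1/0.069446 ≈ 14.4.

σ₀² = 14.4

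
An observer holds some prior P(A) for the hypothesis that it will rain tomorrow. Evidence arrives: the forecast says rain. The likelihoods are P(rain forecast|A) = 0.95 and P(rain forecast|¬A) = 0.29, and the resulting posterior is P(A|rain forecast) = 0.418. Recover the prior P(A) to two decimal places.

P(A) = 0.18

Bayes' rule in odds form gives O(A|E) = O(A)·[P(E|A)/P(E|¬A)], hence O(A) = O(A|E)/LR.
Posterior odds = 0.418/(1−0.418) = 0.7182. LR = 0.95/0.29 = 3.2759.
Prior odds = 0.7182/3.2759 = 0.2192, so P(A) = 0.2192/(1+0.2192) ≈ 0.18.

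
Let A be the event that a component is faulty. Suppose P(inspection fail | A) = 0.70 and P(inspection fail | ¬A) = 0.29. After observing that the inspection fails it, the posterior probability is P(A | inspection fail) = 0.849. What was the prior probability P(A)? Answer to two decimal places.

P(A) = 0.70

In odds form, posterior odds = prior odds × likelihood ratio, so prior odds = posterior odds ÷ LR.
Posterior odds = 0.849/(1−0.849) = 5.6225. LR = 0.70/0.29 = 2.4138.
Prior odds = 5.6225/2.4138 = 2.3293, so P(A) = 2.3293/(1+2.3293) ≈ 0.70.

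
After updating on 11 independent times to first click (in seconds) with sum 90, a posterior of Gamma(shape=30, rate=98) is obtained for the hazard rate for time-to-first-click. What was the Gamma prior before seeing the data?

For an exponential likelihood with a Gamma(α, β) prior on the rate, n observations with total T give posterior Gamma(α+n, β+T).
So α = 30 − 11 = 19 and β = 98 − 90 = 8.

Gamma(shape=19, rate=8)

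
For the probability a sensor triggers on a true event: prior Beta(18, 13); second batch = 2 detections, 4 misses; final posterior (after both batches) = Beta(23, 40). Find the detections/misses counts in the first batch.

3 detections and 23 misses

Because Beta–binomial updating is additive in the counts, the combined data contributed (α_post−α_prior, β_post−β_prior) successes and failures.
Total across both batches: 23−18=5 detections, 40−13=27 misses.
Subtract the second batch: 5−2=3 detections and 27−4=23 misses.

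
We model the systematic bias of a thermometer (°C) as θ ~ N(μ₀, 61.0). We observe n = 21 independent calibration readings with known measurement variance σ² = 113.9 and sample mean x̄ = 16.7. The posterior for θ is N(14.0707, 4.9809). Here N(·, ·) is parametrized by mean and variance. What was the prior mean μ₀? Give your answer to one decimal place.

The posterior mean is a precision-weighted average: μ_n = (τ₀μ₀ + τ_data·x̄)/(τ₀+τ_data), with τ₀=1/σ₀² and τ_data=n/σ².
Here τ₀ = 1/61.0 = 0.016393 and τ_data = 21/113.9 = 0.184372, so τ_n = 0.200765.
Rearranging for μ₀: μ₀ = (μ_n·τ_n − τ_data·x̄)/τ₀ = (14.0707·0.200765 − 0.184372·16.7) / 0.016393 = -0.254108/0.016393 ≈ -15.5.

μ₀ = -15.5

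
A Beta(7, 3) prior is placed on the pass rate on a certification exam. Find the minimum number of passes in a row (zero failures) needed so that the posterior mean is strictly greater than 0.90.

k = 21

After k passes and 0 failures the posterior is Beta(7+k, 3), with mean (7+k)/(7+3+k).
Set (7+k)/(10+k) > 0.90 and solve: k > (0.90·10 − 7)/(1 − 0.90) = 20.000.
The smallest integer exceeding 20.000 is 21, and checking k=21: (28)/(31) = 0.9032 > 0.90.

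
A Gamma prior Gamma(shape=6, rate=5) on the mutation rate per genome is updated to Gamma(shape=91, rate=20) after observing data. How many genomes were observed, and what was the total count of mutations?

n = 15 genomes with total 85 mutations

A Gamma(α, β) prior (rate parametrization) on a Poisson rate with n observations summing to S gives posterior Gamma(α+S, β+n).
Matching: Σxᵢ = 91 − 6 = 85 and n = 20 − 5 = 15.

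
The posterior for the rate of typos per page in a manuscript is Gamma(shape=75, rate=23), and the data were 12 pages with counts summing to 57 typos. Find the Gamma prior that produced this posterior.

Gamma(shape=18, rate=11)

A Gamma(α, β) prior (rate parametrization) on a Poisson rate with n observations summing to S gives posterior Gamma(α+S, β+n).
So α = 75 − 57 = 18 and β = 23 − 12 = 11.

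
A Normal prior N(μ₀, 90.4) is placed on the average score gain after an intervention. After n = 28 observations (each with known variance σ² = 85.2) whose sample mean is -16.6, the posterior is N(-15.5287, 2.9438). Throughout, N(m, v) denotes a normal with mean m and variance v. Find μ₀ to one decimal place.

μ₀ = 16.3

With known observation variance, the Normal–Normal posterior has precision τ_n = τ₀ + n/σ² and mean μ_n = (τ₀μ₀ + (n/σ²)x̄)/τ_n.
Here τ₀ = 1/90.4 = 0.011062 and τ_data = 28/85.2 = 0.328638, so τ_n = 0.339700.
Rearranging for μ₀: μ₀ = (μ_n·τ_n − τ_data·x̄)/τ₀ = (-15.5287·0.339700 − 0.328638·-16.6) / 0.011062 = 0.180291/0.011062 ≈ 16.3.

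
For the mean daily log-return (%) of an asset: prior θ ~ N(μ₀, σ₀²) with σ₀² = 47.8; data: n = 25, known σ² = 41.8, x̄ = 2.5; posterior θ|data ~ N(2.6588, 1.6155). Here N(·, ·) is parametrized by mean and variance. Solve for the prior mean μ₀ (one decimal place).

μ₀ = 7.2

With known observation variance, the Normal–Normal posterior has precision τ_n = τ₀ + n/σ² and mean μ_n = (τ₀μ₀ + (n/σ²)x̄)/τ_n.
Here τ₀ = 1/47.8 = 0.020921 and τ_data = 25/41.8 = 0.598086, so τ_n = 0.619007.
Rearranging for μ₀: μ₀ = (μ_n·τ_n − τ_data·x̄)/τ₀ = (2.6588·0.619007 − 0.598086·2.5) / 0.020921 = 0.150601/0.020921 ≈ 7.2.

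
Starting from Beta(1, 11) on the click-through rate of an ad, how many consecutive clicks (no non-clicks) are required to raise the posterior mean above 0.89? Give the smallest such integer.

After k clicks and 0 non-clicks the posterior is Beta(1+k, 11), with mean (1+k)/(1+11+k).
Set (1+k)/(12+k) > 0.89 and solve: k > (0.89·12 − 1)/(1 − 0.89) = 88.000.
The smallest integer exceeding 88.000 is 89.

k = 89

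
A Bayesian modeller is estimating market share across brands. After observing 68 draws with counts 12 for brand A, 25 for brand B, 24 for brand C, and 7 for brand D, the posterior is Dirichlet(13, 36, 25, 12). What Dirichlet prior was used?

Dirichlet(1, 11, 1, 5)

For a Dirichlet(α) prior with multinomial counts c, the posterior is Dirichlet(α + c) componentwise.
Subtract each count from the matching posterior parameter: 13−12=1, 36−25=11, 25−24=1, 12−7=5.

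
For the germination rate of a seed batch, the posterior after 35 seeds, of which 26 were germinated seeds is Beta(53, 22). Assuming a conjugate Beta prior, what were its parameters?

A Beta(a, b) prior with s successes and f failures in binomial data gives a Beta(a+s, b+f) posterior.
Subtract the data counts: 53−26=27, 22−9=13.

Beta(27, 13)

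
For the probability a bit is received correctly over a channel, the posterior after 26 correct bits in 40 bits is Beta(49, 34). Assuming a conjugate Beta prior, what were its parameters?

A Beta(a, b) prior with s successes and f failures in binomial data gives a Beta(a+s, b+f) posterior.
So a = 49 − 26 = 23 and b = 34 − 14 = 20.

Beta(23, 20)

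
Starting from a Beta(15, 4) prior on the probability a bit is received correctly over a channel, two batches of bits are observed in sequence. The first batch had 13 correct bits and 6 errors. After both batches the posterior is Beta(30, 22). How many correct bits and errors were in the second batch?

2 correct bits and 12 errors

Because Beta–binomial updating is additive in the counts, the combined data contributed (α_post−α_prior, β_post−β_prior) successes and failures.
Total across both batches: 30−15=15 correct bits, 22−4=18 errors.
Subtract the first batch: 15−13=2 correct bits and 18−6=12 errors.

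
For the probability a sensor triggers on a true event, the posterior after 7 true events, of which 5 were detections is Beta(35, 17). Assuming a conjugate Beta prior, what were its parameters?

Beta(30, 15)

A Beta(α, β) prior with s successes and f failures in binomial data gives a Beta(α+s, β+f) posterior.
Subtract the data counts: 35−5=30, 17−2=15.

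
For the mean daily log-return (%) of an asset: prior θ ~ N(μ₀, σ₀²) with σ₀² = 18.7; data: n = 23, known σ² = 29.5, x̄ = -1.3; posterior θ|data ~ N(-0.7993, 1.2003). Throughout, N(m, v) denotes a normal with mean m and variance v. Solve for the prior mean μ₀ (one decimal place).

μ₀ = 6.5

With known observation variance, the Normal–Normal posterior has precision τ_n = τ₀ + n/σ² and mean μ_n = (τ₀μ₀ + (n/σ²)x̄)/τ_n.
Here τ₀ = 1/18.7 = 0.053476 and τ_data = 23/29.5 = 0.779661, so τ_n = 0.833137.
Rearranging for μ₀: μ₀ = (μ_n·τ_n − τ_data·x̄)/τ₀ = (-0.7993·0.833137 − 0.779661·-1.3) / 0.053476 = 0.347633/0.053476 ≈ 6.5.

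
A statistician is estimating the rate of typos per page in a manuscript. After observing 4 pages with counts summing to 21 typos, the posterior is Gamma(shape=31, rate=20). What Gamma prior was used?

Gamma(shape=10, rate=16)

Gamma–Poisson conjugacy: posterior shape = α + Σxᵢ, posterior rate = β + n.
So α = 31 − 21 = 10 and β = 20 − 4 = 16.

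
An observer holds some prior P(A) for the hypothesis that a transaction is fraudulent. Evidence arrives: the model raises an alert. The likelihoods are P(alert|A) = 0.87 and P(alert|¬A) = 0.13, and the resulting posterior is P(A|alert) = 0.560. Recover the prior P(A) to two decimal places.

P(A) = 0.16

Bayes' rule in odds form gives O(A|E) = O(A)·[P(E|A)/P(E|¬A)], hence O(A) = O(A|E)/LR.
Posterior odds = 0.560/(1−0.560) = 1.2727. LR = 0.87/0.13 = 6.6923.
Prior odds = 1.2727/6.6923 = 0.1902, so P(A) = 0.1902/(1+0.1902) ≈ 0.16.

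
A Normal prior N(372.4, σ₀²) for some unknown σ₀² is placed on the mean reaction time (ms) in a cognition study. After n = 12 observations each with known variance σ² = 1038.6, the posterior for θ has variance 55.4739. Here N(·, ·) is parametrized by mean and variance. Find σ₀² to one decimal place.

For the Normal–Normal model with known σ², precisions add: τ_n = τ₀ + n/σ².
So 1/σ₀² = 1/55.4739 − 12/1038.6 = 0.018026 − 0.011554 = 0.006472.
Hence σ₀² = 1/0.006472 ≈ 154.5.

σ₀² = 154.5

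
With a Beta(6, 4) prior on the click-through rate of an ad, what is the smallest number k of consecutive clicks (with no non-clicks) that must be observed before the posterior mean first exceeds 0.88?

After k clicks and 0 non-clicks the posterior is Beta(6+k, 4), with mean (6+k)/(6+4+k).
Set (6+k)/(10+k) > 0.88 and solve: k > (0.88·10 − 6)/(1 − 0.88) = 23.333.
The smallest integer exceeding 23.333 is 24, and checking k=24: (30)/(34) = 0.8824 > 0.88.

k = 24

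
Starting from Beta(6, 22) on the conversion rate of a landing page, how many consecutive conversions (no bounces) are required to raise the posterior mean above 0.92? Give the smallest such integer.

k = 248

After k conversions and 0 bounces the posterior is Beta(6+k, 22), with mean (6+k)/(6+22+k).
Set (6+k)/(28+k) > 0.92 and solve: k > (0.92·28 − 6)/(1 − 0.92) = 247.000.
The smallest integer exceeding 247.000 is 248.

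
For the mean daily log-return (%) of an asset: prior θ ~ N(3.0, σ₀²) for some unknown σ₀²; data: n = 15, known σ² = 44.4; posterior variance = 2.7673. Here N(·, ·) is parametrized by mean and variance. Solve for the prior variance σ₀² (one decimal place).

σ₀² = 42.5

Posterior precision equals prior precision plus data precision: 1/σ_n² = 1/σ₀² + n/σ².
So 1/σ₀² = 1/2.7673 − 15/44.4 = 0.361363 − 0.337838 = 0.023525.
Hence σ₀² = 1/0.023525 ≈ 42.5.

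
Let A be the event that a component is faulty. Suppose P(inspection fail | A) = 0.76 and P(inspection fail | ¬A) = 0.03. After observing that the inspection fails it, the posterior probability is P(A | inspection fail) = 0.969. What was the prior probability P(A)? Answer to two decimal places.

Bayes' rule in odds form gives O(A|E) = O(A)·[P(E|A)/P(E|¬A)], hence O(A) = O(A|E)/LR.
Posterior odds = 0.969/(1−0.969) = 31.2581. LR = 0.76/0.03 = 25.3333.
Prior odds = 31.2581/25.3333 = 1.2339, so P(A) = 1.2339/(1+1.2339) ≈ 0.55.

P(A) = 0.55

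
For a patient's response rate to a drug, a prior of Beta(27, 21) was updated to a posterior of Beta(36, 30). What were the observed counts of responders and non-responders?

9 responders and 9 non-responders

Under Beta–binomial conjugacy the posterior parameters are (α+s, β+f).
Match parameters: s=36−27=9, f=30−21=9.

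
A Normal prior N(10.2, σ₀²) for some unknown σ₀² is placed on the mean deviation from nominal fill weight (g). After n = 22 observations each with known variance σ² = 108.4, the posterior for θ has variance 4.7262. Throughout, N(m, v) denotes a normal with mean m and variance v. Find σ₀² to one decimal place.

σ₀² = 115.8

Posterior precision equals prior precision plus data precision: 1/σ_n² = 1/σ₀² + n/σ².
So 1/σ₀² = 1/4.7262 − 22/108.4 = 0.211586 − 0.202952 = 0.008634.
Hence σ₀² = 1/0.008634 ≈ 115.8.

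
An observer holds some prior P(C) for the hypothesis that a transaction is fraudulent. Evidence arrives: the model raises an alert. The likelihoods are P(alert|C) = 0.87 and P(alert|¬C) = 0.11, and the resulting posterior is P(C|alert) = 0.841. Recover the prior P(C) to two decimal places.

P(C) = 0.40

In odds form, posterior odds = prior odds × likelihood ratio, so prior odds = posterior odds ÷ LR.
Posterior odds = 0.841/(1−0.841) = 5.2893. LR = 0.87/0.11 = 7.9091.
Prior odds = 5.2893/7.9091 = 0.6688, so P(C) = 0.6688/(1+0.6688) ≈ 0.40.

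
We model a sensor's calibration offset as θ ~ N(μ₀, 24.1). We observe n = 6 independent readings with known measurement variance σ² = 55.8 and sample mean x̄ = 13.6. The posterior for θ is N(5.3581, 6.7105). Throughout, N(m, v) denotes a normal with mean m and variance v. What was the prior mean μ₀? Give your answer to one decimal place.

μ₀ = -16.0

With known observation variance, the Normal–Normal posterior has precision τ_n = τ₀ + n/σ² and mean μ_n = (τ₀μ₀ + (n/σ²)x̄)/τ_n.
Here τ₀ = 1/24.1 = 0.041494 and τ_data = 6/55.8 = 0.107527, so τ_n = 0.149021.
Rearranging for μ₀: μ₀ = (μ_n·τ_n − τ_data·x̄)/τ₀ = (5.3581·0.149021 − 0.107527·13.6) / 0.041494 = -0.663898/0.041494 ≈ -16.0.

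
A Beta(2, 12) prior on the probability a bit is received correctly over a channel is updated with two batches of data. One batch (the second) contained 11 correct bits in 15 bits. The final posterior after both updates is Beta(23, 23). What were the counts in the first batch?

10 correct bits and 7 errors

Sequential conjugate updates are equivalent to a single update on the pooled data, so total successes = posterior α − prior α and total failures = posterior β − prior β.
Total across both batches: 23−2=21 correct bits, 23−12=11 errors.
Subtract the second batch: 21−11=10 correct bits and 11−4=7 errors.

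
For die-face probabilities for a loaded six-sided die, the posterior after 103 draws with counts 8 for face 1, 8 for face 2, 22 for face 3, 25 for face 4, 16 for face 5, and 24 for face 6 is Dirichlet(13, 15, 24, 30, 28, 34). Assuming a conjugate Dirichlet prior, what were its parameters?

Dirichlet(5, 7, 2, 5, 12, 10)

For a Dirichlet(α) prior with multinomial counts c, the posterior is Dirichlet(α + c) componentwise.
Subtract each count from the matching posterior parameter: 13−8=5, 15−8=7, 24−22=2, 30−25=5, 28−16=12, 34−24=10.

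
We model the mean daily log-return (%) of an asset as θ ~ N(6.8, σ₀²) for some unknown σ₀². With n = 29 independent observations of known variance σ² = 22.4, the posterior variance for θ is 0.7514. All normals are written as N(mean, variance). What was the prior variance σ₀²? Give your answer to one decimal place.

σ₀² = 27.6

Posterior precision equals prior precision plus data precision: 1/σ_n² = 1/σ₀² + n/σ².
So 1/σ₀² = 1/0.7514 − 29/22.4 = 1.330849 − 1.294643 = 0.036206.
Hence σ₀² = 1/0.036206 ≈ 27.6.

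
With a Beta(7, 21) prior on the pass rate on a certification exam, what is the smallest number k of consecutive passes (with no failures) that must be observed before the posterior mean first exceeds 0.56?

k = 20

After k passes and 0 failures the posterior is Beta(7+k, 21), with mean (7+k)/(7+21+k).
Set (7+k)/(28+k) > 0.56 and solve: k > (0.56·28 − 7)/(1 − 0.56) = 19.727.
The smallest integer exceeding 19.727 is 20, and checking k=20: (27)/(48) = 0.5625 > 0.56.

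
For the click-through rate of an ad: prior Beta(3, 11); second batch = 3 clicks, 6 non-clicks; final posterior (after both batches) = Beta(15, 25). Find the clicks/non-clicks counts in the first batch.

Because Beta–binomial updating is additive in the counts, the combined data contributed (α_post−α_prior, β_post−β_prior) successes and failures.
Total across both batches: 15−3=12 clicks, 25−11=14 non-clicks.
Subtract the second batch: 12−3=9 clicks and 14−6=8 non-clicks.

9 clicks and 8 non-clicks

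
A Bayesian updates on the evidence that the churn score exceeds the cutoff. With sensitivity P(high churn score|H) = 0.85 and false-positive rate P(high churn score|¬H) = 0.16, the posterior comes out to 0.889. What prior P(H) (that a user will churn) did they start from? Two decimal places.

Bayes' rule in odds form gives O(H|E) = O(H)·[P(E|H)/P(E|¬H)], hence O(H) = O(H|E)/LR.
Posterior odds = 0.889/(1−0.889) = 8.0090. LR = 0.85/0.16 = 5.3125.
Prior odds = 8.0090/5.3125 = 1.5076, so P(H) = 1.5076/(1+1.5076) ≈ 0.60.

P(H) = 0.60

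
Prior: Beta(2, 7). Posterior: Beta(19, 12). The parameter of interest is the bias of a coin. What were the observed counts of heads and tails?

Beta is conjugate to the binomial likelihood: posterior = Beta(a+s, b+f).
So s = 19 − 2 = 17 and f = 12 − 7 = 5.

17 heads and 5 tails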